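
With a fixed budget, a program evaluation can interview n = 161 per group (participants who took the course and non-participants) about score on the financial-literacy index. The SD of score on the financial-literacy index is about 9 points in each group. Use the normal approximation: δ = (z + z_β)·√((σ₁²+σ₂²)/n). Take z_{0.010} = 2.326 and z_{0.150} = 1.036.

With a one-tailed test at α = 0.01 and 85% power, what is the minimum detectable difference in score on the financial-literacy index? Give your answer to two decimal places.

Minimum detectable difference ≈ 3.37 points

δ = (z_α + z_β) · √((σ₁²+σ₂²)/n)
  = (2.326 + 1.036) · √(162/161)
  = 3.362 · √1.0062
  = 3.362 · 1.0031
  = 3.3724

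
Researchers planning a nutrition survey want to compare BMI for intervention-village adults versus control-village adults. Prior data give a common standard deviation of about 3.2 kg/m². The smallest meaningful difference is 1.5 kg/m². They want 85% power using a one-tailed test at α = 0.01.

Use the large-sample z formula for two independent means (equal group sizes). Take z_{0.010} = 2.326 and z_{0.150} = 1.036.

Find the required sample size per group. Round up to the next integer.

n = (z_α + z_β)² · (σ₁² + σ₂²) / δ²
  = (2.326 + 1.036)² · (2·3.2² = 20.48) / 1.5²
  = 11.3030 · 20.48 / 2.25
  = 102.88
Round up → n = 103 per group.

n = 103 per group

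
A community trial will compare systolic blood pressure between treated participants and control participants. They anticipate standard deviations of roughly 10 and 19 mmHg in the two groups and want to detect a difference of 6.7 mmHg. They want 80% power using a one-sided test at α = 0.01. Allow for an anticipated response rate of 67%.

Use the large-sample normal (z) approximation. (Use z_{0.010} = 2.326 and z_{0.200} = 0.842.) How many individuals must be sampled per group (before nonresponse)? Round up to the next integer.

n = 154 per group

n = (z_α + z_β)² · (σ₁² + σ₂²) / δ²
  = (2.326 + 0.842)² · (10² + 19² = 461) / 6.7²
  = 10.0362 · 461 / 44.89
  = 103.07
Adjust for 67% response: 103.07 / 0.67 = 153.83.
Round up → n = 154 per group.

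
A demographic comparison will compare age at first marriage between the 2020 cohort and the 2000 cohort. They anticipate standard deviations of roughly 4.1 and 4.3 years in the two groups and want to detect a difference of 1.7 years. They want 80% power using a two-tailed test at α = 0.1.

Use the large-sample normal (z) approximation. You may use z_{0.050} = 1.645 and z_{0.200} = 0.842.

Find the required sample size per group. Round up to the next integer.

n = (z_{α/2} + z_β)² · (σ₁² + σ₂²) / δ²
  = (1.645 + 0.842)² · (4.1² + 4.3² = 35.3) / 1.7²
  = 6.1852 · 35.3 / 2.89
  = 75.55
Round up → n = 76 per group.

n = 76 per group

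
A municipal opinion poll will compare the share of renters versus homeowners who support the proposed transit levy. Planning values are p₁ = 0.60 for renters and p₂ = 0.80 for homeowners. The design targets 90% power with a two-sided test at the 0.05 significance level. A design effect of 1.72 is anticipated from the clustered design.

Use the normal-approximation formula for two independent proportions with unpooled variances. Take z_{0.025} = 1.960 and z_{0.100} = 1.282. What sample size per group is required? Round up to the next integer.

n = 181 per group

n = (z_{α/2} + z_β)² · [p₁(1−p₁) + p₂(1−p₂)] / (p₁ − p₂)²
  = (1.960 + 1.282)² · (0.60·0.40 + 0.80·0.20) / (-0.20)²
  = (3.242)² · (0.2400 + 0.1600) / 0.0400
  = 10.5106 · 0.4000 / 0.0400
  = 105.11
Design effect: 1.72 × 105.11 = 180.78.
Round up → n = 181 per group.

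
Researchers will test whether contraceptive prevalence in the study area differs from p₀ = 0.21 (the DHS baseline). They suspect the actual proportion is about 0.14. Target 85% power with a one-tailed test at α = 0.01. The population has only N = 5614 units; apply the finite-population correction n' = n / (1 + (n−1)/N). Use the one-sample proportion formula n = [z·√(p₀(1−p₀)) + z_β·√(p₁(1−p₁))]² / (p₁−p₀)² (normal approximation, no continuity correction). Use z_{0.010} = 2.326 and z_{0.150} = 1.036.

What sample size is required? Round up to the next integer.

n = [z_α·√(p₀q₀) + z_β·√(p₁q₁)]² / (p₁ − p₀)²
  = [2.326·√(0.21·0.79) + 1.036·√(0.14·0.86)]² / (-0.07)²
  = [2.326·0.4073 + 1.036·0.3470]² / 0.0049
  = [1.3069]² / 0.0049
  = 348.56
Finite-population correction (N = 5614): 348.56 / (1 + (348.56 − 1)/5614) = 328.24.
Round up → n = 329.

n = 329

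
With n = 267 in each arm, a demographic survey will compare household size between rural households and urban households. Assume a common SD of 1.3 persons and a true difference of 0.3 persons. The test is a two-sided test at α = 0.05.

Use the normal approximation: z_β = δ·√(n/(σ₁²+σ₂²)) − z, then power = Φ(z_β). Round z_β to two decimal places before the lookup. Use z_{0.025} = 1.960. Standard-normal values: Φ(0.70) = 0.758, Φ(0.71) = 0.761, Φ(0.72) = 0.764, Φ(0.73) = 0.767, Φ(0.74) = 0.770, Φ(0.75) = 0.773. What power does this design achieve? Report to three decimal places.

z_β = δ·√(n/(σ₁²+σ₂²)) − z_{α/2}
    = 0.3 · √(267/3.38) − 1.960
    = 0.3 · 8.88786 − 1.960
    = 2.6664 − 1.960 = 0.7064 → 0.71
Power = Φ(0.71) = 0.761.

Power ≈ 0.761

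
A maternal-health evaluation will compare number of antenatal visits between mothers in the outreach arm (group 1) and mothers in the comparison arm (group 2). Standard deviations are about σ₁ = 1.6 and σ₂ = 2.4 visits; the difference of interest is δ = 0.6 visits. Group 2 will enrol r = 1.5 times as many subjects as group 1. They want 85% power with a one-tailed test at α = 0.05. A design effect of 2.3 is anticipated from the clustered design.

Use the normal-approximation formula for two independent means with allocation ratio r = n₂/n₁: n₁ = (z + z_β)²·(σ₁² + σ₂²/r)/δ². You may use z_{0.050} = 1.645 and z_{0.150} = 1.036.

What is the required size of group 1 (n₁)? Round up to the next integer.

n₁ = (z_α + z_β)² · (σ₁² + σ₂²/r) / δ²
   = (1.645 + 1.036)² · (1.6² + 2.4²/1.5) / 0.6²
   = 7.1878 · (2.56 + 3.84) / 0.36
   = 7.1878 · 6.4 / 0.36
   = 127.78
Design effect: 2.3 × 127.78 = 293.90.
Round up → n₁ = 294; n₂ = r·n₁ = 1.5 × 294 = 441.

n₁ = 294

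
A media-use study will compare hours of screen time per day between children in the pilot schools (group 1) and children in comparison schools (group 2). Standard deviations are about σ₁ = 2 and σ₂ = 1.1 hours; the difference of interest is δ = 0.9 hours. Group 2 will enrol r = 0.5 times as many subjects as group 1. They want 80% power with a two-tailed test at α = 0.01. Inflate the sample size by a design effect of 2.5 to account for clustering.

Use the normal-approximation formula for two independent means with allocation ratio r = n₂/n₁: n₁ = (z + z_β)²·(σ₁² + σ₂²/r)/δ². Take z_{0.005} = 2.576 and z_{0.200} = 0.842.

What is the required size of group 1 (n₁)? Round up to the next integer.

n₁ = 232

n₁ = (z_{α/2} + z_β)² · (σ₁² + σ₂²/r) / δ²
   = (2.576 + 0.842)² · (2² + 1.1²/0.5) / 0.9²
   = 11.6827 · (4 + 2.42) / 0.81
   = 11.6827 · 6.42 / 0.81
   = 92.60
Design effect: 2.5 × 92.60 = 231.49.
Round up → n₁ = 232; n₂ = r·n₁ = 0.5 × 232 = 116.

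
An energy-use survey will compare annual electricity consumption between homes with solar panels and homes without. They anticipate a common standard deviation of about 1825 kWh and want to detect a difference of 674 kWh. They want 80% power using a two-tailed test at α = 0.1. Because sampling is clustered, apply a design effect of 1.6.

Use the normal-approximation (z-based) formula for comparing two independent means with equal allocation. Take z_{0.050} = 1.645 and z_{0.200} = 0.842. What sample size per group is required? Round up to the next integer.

n = 146 per group

n = (z_{α/2} + z_β)² · (σ₁² + σ₂²) / δ²
  = (1.645 + 0.842)² · (2·1825² = 6661250) / 674²
  = 6.1852 · 6661250 / 454276
  = 90.70
Design effect: 1.6 × 90.70 = 145.11.
Round up → n = 146 per group.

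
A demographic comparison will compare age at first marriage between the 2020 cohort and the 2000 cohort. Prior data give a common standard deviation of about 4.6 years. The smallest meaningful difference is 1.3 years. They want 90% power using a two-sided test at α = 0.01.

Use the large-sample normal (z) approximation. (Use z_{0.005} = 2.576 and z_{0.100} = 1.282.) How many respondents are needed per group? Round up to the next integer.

n = (z_{α/2} + z_β)² · (σ₁² + σ₂²) / δ²
  = (2.576 + 1.282)² · (2·4.6² = 42.32) / 1.3²
  = 14.8842 · 42.32 / 1.69
  = 372.72
Round up → n = 373 per group.

n = 373 per group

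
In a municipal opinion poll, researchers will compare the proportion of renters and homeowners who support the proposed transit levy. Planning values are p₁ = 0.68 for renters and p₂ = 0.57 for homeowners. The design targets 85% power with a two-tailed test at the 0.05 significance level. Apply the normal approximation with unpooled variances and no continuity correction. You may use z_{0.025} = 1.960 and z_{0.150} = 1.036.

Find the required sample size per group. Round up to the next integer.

n = (z_{α/2} + z_β)² · [p₁(1−p₁) + p₂(1−p₂)] / (p₁ − p₂)²
  = (1.960 + 1.036)² · (0.68·0.32 + 0.57·0.43) / (0.11)²
  = (2.996)² · (0.2176 + 0.2451) / 0.0121
  = 8.9760 · 0.4627 / 0.0121
  = 343.24
Round up → n = 344 per group.

n = 344 per group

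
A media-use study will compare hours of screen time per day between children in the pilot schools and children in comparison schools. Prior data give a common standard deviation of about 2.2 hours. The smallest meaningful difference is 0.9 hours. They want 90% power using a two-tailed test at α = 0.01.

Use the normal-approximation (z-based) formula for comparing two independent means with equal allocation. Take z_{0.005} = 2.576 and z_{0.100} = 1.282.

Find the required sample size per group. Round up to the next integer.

n = 178 per group

n = (z_{α/2} + z_β)² · (σ₁² + σ₂²) / δ²
  = (2.576 + 1.282)² · (2·2.2² = 9.68) / 0.9²
  = 14.8842 · 9.68 / 0.81
  = 177.87
Round up → n = 178 per group.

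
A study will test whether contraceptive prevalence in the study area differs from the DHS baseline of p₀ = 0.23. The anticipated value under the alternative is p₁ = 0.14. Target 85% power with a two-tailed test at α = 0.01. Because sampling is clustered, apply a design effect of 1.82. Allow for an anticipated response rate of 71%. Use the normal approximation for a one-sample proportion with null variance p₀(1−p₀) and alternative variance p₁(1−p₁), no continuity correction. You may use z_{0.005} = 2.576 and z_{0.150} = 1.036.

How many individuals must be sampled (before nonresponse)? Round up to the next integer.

n = [z_{α/2}·√(p₀q₀) + z_β·√(p₁q₁)]² / (p₁ − p₀)²
  = [2.576·√(0.23·0.77) + 1.036·√(0.14·0.86)]² / (-0.09)²
  = [2.576·0.4208 + 1.036·0.3470]² / 0.0081
  = [1.4435]² / 0.0081
  = 257.26
Design effect: 1.82 × 257.26 = 468.22.
Adjust for 71% response: 468.22 / 0.71 = 659.46.
Round up → n = 660.

n = 660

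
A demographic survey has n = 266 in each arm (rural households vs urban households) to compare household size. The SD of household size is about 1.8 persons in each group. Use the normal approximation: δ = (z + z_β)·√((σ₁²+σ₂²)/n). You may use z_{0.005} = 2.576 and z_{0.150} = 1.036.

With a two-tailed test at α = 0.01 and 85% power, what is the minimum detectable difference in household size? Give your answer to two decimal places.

Minimum detectable difference ≈ 0.56 persons

δ = (z_{α/2} + z_β) · √((σ₁²+σ₂²)/n)
  = (2.576 + 1.036) · √(6.48/266)
  = 3.612 · √0.02436
  = 3.612 · 0.1561
  = 0.5638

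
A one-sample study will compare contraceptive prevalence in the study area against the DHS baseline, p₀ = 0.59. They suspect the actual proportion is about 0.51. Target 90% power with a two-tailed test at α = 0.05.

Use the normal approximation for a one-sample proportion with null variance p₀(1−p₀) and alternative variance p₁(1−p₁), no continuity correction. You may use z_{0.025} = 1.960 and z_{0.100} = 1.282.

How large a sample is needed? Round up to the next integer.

n = [z_{α/2}·√(p₀q₀) + z_β·√(p₁q₁)]² / (p₁ − p₀)²
  = [1.960·√(0.59·0.41) + 1.282·√(0.51·0.49)]² / (-0.08)²
  = [1.960·0.4918 + 1.282·0.4999]² / 0.0064
  = [1.6049]² / 0.0064
  = 402.44
Round up → n = 403.

n = 403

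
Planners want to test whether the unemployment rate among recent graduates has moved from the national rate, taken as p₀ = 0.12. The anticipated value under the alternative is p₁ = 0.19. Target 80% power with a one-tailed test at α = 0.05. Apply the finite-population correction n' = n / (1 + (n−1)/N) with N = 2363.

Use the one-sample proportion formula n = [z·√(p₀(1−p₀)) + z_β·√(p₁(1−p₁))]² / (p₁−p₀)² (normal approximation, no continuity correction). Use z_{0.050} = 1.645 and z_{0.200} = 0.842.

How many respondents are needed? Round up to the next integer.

n = [z_α·√(p₀q₀) + z_β·√(p₁q₁)]² / (p₁ − p₀)²
  = [1.645·√(0.12·0.88) + 0.842·√(0.19·0.81)]² / (0.07)²
  = [1.645·0.3250 + 0.842·0.3923]² / 0.0049
  = [0.8649]² / 0.0049
  = 152.66
Finite-population correction (N = 2363): 152.66 / (1 + (152.66 − 1)/2363) = 143.45.
Round up → n = 144.

n = 144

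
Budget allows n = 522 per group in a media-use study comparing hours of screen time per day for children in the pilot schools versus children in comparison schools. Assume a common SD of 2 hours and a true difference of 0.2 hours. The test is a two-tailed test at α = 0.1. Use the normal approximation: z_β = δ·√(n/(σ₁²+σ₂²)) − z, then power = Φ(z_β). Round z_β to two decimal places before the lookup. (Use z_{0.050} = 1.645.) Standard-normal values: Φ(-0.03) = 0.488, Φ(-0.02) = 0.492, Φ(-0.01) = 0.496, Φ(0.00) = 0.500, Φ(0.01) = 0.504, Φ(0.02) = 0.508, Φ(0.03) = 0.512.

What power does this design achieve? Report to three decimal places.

Power ≈ 0.488

z_β = δ·√(n/(σ₁²+σ₂²)) − z_{α/2}
    = 0.2 · √(522/8) − 1.645
    = 0.2 · 8.07775 − 1.645
    = 1.6155 − 1.645 = -0.0295 → -0.03
Power = Φ(-0.03) = 0.488.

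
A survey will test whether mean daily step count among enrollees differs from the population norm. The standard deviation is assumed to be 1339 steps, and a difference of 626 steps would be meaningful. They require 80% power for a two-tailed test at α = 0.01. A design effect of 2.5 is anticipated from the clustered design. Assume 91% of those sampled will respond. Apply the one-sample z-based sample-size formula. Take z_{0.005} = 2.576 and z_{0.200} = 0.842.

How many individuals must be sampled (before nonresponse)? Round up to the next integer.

n = (z_{α/2} + z_β)² · σ² / δ²
  = (2.576 + 0.842)² · 1339² / 626²
  = 11.6827 · 1792921 / 391876
  = 53.45
Design effect: 2.5 × 53.45 = 133.63.
Adjust for 91% response: 133.63 / 0.91 = 146.84.
Round up → n = 147.

n = 147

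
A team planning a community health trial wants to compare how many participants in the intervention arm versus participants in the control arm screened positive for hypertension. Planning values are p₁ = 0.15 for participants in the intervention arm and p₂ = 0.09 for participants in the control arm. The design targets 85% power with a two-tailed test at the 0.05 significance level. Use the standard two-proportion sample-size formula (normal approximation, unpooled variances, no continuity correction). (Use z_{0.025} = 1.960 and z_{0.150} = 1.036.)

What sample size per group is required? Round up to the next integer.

n = (z_{α/2} + z_β)² · [p₁(1−p₁) + p₂(1−p₂)] / (p₁ − p₂)²
  = (1.960 + 1.036)² · (0.15·0.85 + 0.09·0.91) / (0.06)²
  = (2.996)² · (0.1275 + 0.0819) / 0.0036
  = 8.9760 · 0.2094 / 0.0036
  = 522.10
Round up → n = 523 per group.

n = 523 per group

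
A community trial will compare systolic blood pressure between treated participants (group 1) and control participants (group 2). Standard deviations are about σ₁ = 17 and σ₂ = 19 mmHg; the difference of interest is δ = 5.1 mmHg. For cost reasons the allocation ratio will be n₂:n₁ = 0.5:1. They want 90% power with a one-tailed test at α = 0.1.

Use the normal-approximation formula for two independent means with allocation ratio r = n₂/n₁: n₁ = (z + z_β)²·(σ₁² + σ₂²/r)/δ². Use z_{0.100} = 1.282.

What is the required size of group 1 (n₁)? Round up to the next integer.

n₁ = (z_α + z_β)² · (σ₁² + σ₂²/r) / δ²
   = (1.282 + 1.282)² · (17² + 19²/0.5) / 5.1²
   = 6.5741 · (289 + 722) / 26.01
   = 6.5741 · 1011 / 26.01
   = 255.53
Round up → n₁ = 256; n₂ = r·n₁ = 0.5 × 256 = 128.

n₁ = 256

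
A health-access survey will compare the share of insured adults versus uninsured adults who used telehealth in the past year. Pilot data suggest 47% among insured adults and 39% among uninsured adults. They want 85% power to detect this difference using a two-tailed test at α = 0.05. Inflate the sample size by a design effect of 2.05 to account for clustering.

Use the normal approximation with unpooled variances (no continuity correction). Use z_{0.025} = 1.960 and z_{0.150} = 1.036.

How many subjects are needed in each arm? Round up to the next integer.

n = (z_{α/2} + z_β)² · [p₁(1−p₁) + p₂(1−p₂)] / (p₁ − p₂)²
  = (1.960 + 1.036)² · (0.47·0.53 + 0.39·0.61) / (0.08)²
  = (2.996)² · (0.2491 + 0.2379) / 0.0064
  = 8.9760 · 0.4870 / 0.0064
  = 683.02
Design effect: 2.05 × 683.02 = 1400.19.
Round up → n = 1401 per group.

n = 1401 per group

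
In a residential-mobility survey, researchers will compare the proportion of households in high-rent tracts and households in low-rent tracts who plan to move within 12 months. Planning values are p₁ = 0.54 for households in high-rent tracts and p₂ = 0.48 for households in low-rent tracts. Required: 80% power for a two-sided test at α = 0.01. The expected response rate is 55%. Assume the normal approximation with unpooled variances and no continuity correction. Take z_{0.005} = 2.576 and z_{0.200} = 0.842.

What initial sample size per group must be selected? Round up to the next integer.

n = 2939 per group

n = (z_{α/2} + z_β)² · [p₁(1−p₁) + p₂(1−p₂)] / (p₁ − p₂)²
  = (2.576 + 0.842)² · (0.54·0.46 + 0.48·0.52) / (0.06)²
  = (3.418)² · (0.2484 + 0.2496) / 0.0036
  = 11.6827 · 0.4980 / 0.0036
  = 1616.11
Adjust for 55% response: 1616.11 / 0.55 = 2938.38.
Round up → n = 2939 per group.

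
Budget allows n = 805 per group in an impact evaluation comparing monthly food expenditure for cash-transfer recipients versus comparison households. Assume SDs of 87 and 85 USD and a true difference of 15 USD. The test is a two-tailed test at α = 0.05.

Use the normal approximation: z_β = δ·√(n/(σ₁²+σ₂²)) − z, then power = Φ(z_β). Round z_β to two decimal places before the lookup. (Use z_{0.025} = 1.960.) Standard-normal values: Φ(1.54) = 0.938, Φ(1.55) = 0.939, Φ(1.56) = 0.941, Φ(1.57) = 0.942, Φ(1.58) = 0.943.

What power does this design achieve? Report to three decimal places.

Power ≈ 0.938

z_β = δ·√(n/(σ₁²+σ₂²)) − z_{α/2}
    = 15 · √(805/14794) − 1.960
    = 15 · 0.23327 − 1.960
    = 3.4990 − 1.960 = 1.5390 → 1.54
Power = Φ(1.54) = 0.938.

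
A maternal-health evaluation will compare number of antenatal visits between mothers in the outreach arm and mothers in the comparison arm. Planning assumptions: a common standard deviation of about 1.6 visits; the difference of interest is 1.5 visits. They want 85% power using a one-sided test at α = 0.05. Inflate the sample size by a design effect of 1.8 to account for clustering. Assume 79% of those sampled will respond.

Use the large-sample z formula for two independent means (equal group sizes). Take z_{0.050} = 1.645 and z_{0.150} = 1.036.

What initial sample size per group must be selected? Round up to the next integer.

n = (z_α + z_β)² · (σ₁² + σ₂²) / δ²
  = (1.645 + 1.036)² · (2·1.6² = 5.12) / 1.5²
  = 7.1878 · 5.12 / 2.25
  = 16.36
Design effect: 1.8 × 16.36 = 29.44.
Adjust for 79% response: 29.44 / 0.79 = 37.27.
Round up → n = 38 per group.

n = 38 per group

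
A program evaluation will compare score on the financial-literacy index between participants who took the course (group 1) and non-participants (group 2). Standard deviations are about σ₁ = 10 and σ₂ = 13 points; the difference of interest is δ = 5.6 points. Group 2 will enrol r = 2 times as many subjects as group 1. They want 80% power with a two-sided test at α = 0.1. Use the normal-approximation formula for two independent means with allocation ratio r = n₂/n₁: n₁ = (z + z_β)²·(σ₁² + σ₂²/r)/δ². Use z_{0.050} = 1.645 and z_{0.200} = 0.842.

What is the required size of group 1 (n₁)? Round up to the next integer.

n₁ = (z_{α/2} + z_β)² · (σ₁² + σ₂²/r) / δ²
   = (1.645 + 0.842)² · (10² + 13²/2) / 5.6²
   = 6.1852 · (100 + 84.5) / 31.36
   = 6.1852 · 184.5 / 31.36
   = 36.39
Round up → n₁ = 37; n₂ = r·n₁ = 2 × 37 = 74.

n₁ = 37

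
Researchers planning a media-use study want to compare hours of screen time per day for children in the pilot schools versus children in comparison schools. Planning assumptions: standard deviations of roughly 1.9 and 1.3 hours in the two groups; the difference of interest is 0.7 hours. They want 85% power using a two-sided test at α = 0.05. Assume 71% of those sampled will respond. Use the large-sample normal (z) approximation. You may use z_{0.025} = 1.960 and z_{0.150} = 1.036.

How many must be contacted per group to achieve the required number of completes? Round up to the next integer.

n = 137 per group

n = (z_{α/2} + z_β)² · (σ₁² + σ₂²) / δ²
  = (1.960 + 1.036)² · (1.9² + 1.3² = 5.3) / 0.7²
  = 8.9760 · 5.3 / 0.49
  = 97.09
Adjust for 71% response: 97.09 / 0.71 = 136.74.
Round up → n = 137 per group.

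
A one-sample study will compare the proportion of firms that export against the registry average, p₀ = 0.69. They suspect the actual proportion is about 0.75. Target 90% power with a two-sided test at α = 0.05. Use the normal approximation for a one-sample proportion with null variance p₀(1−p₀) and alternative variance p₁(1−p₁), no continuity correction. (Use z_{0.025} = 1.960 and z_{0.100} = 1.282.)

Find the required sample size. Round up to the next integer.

n = 594

n = [z_{α/2}·√(p₀q₀) + z_β·√(p₁q₁)]² / (p₁ − p₀)²
  = [1.960·√(0.69·0.31) + 1.282·√(0.75·0.25)]² / (0.06)²
  = [1.960·0.4625 + 1.282·0.4330]² / 0.0036
  = [1.4616]² / 0.0036
  = 593.42
Round up → n = 594.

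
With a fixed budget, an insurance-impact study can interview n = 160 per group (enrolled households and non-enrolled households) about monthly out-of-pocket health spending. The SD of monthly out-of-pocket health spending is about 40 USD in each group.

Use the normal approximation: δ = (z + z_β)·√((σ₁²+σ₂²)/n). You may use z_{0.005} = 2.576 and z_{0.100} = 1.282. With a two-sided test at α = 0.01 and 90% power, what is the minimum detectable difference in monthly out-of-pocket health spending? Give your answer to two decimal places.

δ = (z_{α/2} + z_β) · √((σ₁²+σ₂²)/n)
  = (2.576 + 1.282) · √(3200/160)
  = 3.858 · √20
  = 3.858 · 4.4721
  = 17.2535

Minimum detectable difference ≈ 17.25 USD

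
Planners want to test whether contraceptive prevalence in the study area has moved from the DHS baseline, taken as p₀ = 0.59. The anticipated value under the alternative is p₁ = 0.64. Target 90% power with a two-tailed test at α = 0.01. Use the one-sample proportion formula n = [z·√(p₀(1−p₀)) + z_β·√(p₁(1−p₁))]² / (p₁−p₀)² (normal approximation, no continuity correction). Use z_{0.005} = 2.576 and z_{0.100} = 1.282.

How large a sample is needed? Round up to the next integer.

n = 1418

n = [z_{α/2}·√(p₀q₀) + z_β·√(p₁q₁)]² / (p₁ − p₀)²
  = [2.576·√(0.59·0.41) + 1.282·√(0.64·0.36)]² / (0.05)²
  = [2.576·0.4918 + 1.282·0.4800]² / 0.0025
  = [1.8823]² / 0.0025
  = 1417.26
Round up → n = 1418.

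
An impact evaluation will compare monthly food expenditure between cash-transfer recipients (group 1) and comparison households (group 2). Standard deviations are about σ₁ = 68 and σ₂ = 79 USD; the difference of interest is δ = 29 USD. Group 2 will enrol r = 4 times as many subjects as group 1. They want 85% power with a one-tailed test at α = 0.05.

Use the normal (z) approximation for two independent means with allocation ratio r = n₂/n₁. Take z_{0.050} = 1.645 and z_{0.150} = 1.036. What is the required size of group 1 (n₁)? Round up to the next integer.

n₁ = (z_α + z_β)² · (σ₁² + σ₂²/r) / δ²
   = (1.645 + 1.036)² · (68² + 79²/4) / 29²
   = 7.1878 · (4624 + 1560.2) / 841
   = 7.1878 · 6184.2 / 841
   = 52.85
Round up → n₁ = 53; n₂ = r·n₁ = 4 × 53 = 212.

n₁ = 53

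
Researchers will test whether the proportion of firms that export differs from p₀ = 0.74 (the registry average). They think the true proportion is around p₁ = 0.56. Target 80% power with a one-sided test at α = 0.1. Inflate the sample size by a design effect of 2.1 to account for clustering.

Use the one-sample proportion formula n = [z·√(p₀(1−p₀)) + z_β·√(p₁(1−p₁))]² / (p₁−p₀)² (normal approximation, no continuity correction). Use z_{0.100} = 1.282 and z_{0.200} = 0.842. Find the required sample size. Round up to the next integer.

n = [z_α·√(p₀q₀) + z_β·√(p₁q₁)]² / (p₁ − p₀)²
  = [1.282·√(0.74·0.26) + 0.842·√(0.56·0.44)]² / (-0.18)²
  = [1.282·0.4386 + 0.842·0.4964]² / 0.0324
  = [0.9803]² / 0.0324
  = 29.66
Design effect: 2.1 × 29.66 = 62.28.
Round up → n = 63.

n = 63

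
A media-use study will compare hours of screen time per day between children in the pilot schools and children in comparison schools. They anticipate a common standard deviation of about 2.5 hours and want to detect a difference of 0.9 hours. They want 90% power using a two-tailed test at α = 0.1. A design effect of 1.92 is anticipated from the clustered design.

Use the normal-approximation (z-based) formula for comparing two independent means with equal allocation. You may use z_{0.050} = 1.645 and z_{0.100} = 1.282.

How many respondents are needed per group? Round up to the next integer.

n = 254 per group

n = (z_{α/2} + z_β)² · (σ₁² + σ₂²) / δ²
  = (1.645 + 1.282)² · (2·2.5² = 12.5) / 0.9²
  = 8.5673 · 12.5 / 0.81
  = 132.21
Design effect: 1.92 × 132.21 = 253.85.
Round up → n = 254 per group.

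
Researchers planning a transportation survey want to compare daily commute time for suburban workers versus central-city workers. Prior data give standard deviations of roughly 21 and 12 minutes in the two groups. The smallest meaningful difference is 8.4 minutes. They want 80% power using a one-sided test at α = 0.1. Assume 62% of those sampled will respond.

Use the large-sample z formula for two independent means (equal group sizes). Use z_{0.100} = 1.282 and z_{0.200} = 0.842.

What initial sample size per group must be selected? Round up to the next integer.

n = 61 per group

n = (z_α + z_β)² · (σ₁² + σ₂²) / δ²
  = (1.282 + 0.842)² · (21² + 12² = 585) / 8.4²
  = 4.5114 · 585 / 70.56
  = 37.40
Adjust for 62% response: 37.40 / 0.62 = 60.33.
Round up → n = 61 per group.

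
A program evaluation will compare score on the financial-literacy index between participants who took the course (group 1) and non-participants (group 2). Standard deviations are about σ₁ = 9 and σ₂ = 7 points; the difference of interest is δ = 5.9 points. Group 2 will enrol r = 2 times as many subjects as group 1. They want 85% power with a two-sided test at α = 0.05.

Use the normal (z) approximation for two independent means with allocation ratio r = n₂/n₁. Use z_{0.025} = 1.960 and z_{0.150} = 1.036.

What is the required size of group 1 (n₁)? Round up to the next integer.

n₁ = (z_{α/2} + z_β)² · (σ₁² + σ₂²/r) / δ²
   = (1.960 + 1.036)² · (9² + 7²/2) / 5.9²
   = 8.9760 · (81 + 24.5) / 34.81
   = 8.9760 · 105.5 / 34.81
   = 27.20
Round up → n₁ = 28; n₂ = r·n₁ = 2 × 28 = 56.

n₁ = 28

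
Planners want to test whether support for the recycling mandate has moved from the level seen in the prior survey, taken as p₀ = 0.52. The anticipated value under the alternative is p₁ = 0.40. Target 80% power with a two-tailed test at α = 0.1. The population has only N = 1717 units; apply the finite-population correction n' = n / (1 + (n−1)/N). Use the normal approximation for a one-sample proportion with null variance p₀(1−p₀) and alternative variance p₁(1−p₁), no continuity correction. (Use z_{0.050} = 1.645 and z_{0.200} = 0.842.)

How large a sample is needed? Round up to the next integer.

n = [z_{α/2}·√(p₀q₀) + z_β·√(p₁q₁)]² / (p₁ − p₀)²
  = [1.645·√(0.52·0.48) + 0.842·√(0.40·0.60)]² / (-0.12)²
  = [1.645·0.4996 + 0.842·0.4899]² / 0.0144
  = [1.2343]² / 0.0144
  = 105.80
Finite-population correction (N = 1717): 105.80 / (1 + (105.80 − 1)/1717) = 99.72.
Round up → n = 100.

n = 100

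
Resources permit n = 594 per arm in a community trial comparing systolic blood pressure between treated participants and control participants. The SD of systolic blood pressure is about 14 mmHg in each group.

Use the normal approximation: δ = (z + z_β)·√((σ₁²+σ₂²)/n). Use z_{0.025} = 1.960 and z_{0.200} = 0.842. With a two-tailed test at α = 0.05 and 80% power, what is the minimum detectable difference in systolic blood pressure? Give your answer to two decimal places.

Minimum detectable difference ≈ 2.28 mmHg

δ = (z_{α/2} + z_β) · √((σ₁²+σ₂²)/n)
  = (1.960 + 0.842) · √(392/594)
  = 2.802 · √0.65993
  = 2.802 · 0.8124
  = 2.2762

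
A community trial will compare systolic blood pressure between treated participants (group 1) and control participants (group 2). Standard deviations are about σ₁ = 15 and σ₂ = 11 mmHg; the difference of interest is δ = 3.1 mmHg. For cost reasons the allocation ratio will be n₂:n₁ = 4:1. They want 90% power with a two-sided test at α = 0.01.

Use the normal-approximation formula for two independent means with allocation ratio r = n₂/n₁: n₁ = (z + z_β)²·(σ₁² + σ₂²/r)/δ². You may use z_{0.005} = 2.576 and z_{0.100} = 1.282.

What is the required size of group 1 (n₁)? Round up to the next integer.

n₁ = 396

n₁ = (z_{α/2} + z_β)² · (σ₁² + σ₂²/r) / δ²
   = (2.576 + 1.282)² · (15² + 11²/4) / 3.1²
   = 14.8842 · (225 + 30.25) / 9.61
   = 14.8842 · 255.25 / 9.61
   = 395.34
Round up → n₁ = 396; n₂ = r·n₁ = 4 × 396 = 1584.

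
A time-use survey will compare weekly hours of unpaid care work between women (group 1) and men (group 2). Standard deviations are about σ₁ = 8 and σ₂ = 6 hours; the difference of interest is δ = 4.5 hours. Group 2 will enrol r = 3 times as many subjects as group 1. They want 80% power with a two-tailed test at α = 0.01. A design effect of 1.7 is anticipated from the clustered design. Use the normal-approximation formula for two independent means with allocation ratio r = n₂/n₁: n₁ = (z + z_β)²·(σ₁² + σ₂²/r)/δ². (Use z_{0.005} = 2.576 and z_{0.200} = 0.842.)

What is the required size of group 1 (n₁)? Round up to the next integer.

n₁ = (z_{α/2} + z_β)² · (σ₁² + σ₂²/r) / δ²
   = (2.576 + 0.842)² · (8² + 6²/3) / 4.5²
   = 11.6827 · (64 + 12) / 20.25
   = 11.6827 · 76 / 20.25
   = 43.85
Design effect: 1.7 × 43.85 = 74.54.
Round up → n₁ = 75; n₂ = r·n₁ = 3 × 75 = 225.

n₁ = 75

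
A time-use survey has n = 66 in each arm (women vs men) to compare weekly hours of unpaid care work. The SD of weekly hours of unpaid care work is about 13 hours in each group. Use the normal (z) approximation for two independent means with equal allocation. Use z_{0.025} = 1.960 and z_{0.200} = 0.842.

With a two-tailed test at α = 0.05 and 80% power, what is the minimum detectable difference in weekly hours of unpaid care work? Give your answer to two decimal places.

δ = (z_{α/2} + z_β) · √((σ₁²+σ₂²)/n)
  = (1.960 + 0.842) · √(338/66)
  = 2.802 · √5.1212
  = 2.802 · 2.2630
  = 6.3410

Minimum detectable difference ≈ 6.34 hours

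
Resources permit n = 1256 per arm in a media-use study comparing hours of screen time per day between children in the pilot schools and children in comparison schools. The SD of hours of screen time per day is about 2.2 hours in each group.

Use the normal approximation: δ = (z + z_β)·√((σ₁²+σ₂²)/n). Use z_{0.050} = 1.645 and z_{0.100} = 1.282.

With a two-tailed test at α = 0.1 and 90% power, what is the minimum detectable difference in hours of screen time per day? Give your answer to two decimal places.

Minimum detectable difference ≈ 0.26 hours

δ = (z_{α/2} + z_β) · √((σ₁²+σ₂²)/n)
  = (1.645 + 1.282) · √(9.68/1256)
  = 2.927 · √0.00771
  = 2.927 · 0.0878
  = 0.2570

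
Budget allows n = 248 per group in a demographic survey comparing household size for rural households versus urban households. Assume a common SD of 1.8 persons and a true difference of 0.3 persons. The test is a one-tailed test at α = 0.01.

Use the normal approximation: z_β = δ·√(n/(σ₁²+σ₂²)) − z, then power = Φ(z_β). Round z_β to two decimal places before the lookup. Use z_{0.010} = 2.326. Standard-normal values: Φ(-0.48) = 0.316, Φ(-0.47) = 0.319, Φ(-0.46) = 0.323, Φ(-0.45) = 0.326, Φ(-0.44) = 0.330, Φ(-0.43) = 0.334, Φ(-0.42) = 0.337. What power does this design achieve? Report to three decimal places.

Power ≈ 0.319

z_β = δ·√(n/(σ₁²+σ₂²)) − z_α
    = 0.3 · √(248/6.48) − 2.326
    = 0.3 · 6.18640 − 2.326
    = 1.8559 − 2.326 = -0.4701 → -0.47
Power = Φ(-0.47) = 0.319.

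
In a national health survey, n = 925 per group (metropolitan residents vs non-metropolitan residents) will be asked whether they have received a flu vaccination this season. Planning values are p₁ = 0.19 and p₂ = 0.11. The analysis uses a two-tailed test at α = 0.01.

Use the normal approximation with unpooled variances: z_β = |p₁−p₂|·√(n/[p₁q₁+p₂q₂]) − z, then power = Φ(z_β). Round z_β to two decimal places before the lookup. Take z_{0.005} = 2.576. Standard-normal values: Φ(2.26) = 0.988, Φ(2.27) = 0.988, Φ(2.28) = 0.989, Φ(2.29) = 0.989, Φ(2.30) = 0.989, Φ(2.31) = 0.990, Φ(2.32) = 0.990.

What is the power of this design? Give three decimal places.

Power ≈ 0.988

z_β = |p₁−p₂|·√(n/[p₁q₁+p₂q₂]) − z_{α/2}
    = 0.08 · √(925/0.2518) − 2.576
    = 0.08 · 60.6098 − 2.576
    = 4.8488 − 2.576 = 2.2728 → 2.27
Power = Φ(2.27) = 0.988.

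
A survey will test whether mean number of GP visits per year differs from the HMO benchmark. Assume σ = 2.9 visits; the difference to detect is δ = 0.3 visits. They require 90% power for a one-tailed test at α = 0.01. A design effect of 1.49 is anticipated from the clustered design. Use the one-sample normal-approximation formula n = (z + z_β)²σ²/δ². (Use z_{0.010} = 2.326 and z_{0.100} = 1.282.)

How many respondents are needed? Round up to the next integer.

n = (z_α + z_β)² · σ² / δ²
  = (2.326 + 1.282)² · 2.9² / 0.3²
  = 13.0177 · 8.41 / 0.09
  = 1216.43
Design effect: 1.49 × 1216.43 = 1812.48.
Round up → n = 1813.

n = 1813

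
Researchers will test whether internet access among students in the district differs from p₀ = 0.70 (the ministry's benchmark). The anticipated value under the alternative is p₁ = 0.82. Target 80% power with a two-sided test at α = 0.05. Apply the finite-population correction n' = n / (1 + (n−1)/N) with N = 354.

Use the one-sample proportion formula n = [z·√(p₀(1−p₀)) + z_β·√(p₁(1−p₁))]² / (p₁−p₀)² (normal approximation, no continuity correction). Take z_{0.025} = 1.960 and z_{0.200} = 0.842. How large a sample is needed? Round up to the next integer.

n = [z_{α/2}·√(p₀q₀) + z_β·√(p₁q₁)]² / (p₁ − p₀)²
  = [1.960·√(0.70·0.30) + 0.842·√(0.82·0.18)]² / (0.12)²
  = [1.960·0.4583 + 0.842·0.3842]² / 0.0144
  = [1.2217]² / 0.0144
  = 103.64
Finite-population correction (N = 354): 103.64 / (1 + (103.64 − 1)/354) = 80.35.
Round up → n = 81.

n = 81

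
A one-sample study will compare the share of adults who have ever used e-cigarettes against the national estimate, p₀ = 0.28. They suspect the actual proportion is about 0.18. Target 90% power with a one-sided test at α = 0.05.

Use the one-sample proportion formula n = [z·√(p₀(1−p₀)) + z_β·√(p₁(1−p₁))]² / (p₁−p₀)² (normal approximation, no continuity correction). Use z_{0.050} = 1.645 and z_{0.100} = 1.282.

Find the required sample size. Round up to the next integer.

n = [z_α·√(p₀q₀) + z_β·√(p₁q₁)]² / (p₁ − p₀)²
  = [1.645·√(0.28·0.72) + 1.282·√(0.18·0.82)]² / (-0.10)²
  = [1.645·0.4490 + 1.282·0.3842]² / 0.0100
  = [1.2311]² / 0.0100
  = 151.57
Round up → n = 152.

n = 152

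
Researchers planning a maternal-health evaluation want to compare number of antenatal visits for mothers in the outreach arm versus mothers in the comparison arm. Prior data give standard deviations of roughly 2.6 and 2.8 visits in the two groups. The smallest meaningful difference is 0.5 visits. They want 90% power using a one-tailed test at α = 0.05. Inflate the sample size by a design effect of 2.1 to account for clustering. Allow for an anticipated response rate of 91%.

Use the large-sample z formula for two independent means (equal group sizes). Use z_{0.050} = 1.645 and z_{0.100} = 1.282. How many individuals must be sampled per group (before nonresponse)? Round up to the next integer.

n = (z_α + z_β)² · (σ₁² + σ₂²) / δ²
  = (1.645 + 1.282)² · (2.6² + 2.8² = 14.6) / 0.5²
  = 8.5673 · 14.6 / 0.25
  = 500.33
Design effect: 2.1 × 500.33 = 1050.70.
Adjust for 91% response: 1050.70 / 0.91 = 1154.61.
Round up → n = 1155 per group.

n = 1155 per group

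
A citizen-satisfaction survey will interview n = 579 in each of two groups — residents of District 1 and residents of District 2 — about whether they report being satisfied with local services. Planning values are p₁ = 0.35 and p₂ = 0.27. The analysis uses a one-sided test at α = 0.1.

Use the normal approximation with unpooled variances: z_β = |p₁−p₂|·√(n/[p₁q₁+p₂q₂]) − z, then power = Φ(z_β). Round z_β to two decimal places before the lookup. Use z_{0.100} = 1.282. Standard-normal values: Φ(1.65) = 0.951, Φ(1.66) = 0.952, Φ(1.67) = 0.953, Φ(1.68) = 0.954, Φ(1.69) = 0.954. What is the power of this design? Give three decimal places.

Power ≈ 0.953

z_β = |p₁−p₂|·√(n/[p₁q₁+p₂q₂]) − z_α
    = 0.08 · √(579/0.4246) − 1.282
    = 0.08 · 36.9274 − 1.282
    = 2.9542 − 1.282 = 1.6722 → 1.67
Power = Φ(1.67) = 0.953.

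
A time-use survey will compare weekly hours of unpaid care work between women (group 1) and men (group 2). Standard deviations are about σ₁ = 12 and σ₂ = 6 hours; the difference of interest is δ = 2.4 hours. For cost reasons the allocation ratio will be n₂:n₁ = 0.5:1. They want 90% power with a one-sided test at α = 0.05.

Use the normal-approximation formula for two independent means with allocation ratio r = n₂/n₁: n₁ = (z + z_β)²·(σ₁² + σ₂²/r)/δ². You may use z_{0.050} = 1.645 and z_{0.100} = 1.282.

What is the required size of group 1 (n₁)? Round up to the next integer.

n₁ = (z_α + z_β)² · (σ₁² + σ₂²/r) / δ²
   = (1.645 + 1.282)² · (12² + 6²/0.5) / 2.4²
   = 8.5673 · (144 + 72) / 5.76
   = 8.5673 · 216 / 5.76
   = 321.27
Round up → n₁ = 322; n₂ = r·n₁ = 0.5 × 322 = 161.

n₁ = 322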